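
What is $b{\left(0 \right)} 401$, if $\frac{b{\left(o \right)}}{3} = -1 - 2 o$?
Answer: $-1203$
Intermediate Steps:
$b{\left(o \right)} = -3 - 6 o$ ($b{\left(o \right)} = 3 \left(-1 - 2 o\right) = -3 - 6 o$)
$b{\left(0 \right)} 401 = \left(-3 - 0\right) 401 = \left(-3 + 0\right) 401 = \left(-3\right) 401 = -1203$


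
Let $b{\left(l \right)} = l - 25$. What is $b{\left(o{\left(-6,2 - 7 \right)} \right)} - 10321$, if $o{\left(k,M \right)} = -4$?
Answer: $-10350$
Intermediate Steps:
$b{\left(l \right)} = -25 + l$
$b{\left(o{\left(-6,2 - 7 \right)} \right)} - 10321 = \left(-25 - 4\right) - 10321 = -29 - 10321 = -10350$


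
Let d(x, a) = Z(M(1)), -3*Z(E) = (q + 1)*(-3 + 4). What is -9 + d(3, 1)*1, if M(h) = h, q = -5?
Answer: -23/3 ≈ -7.6667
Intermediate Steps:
Z(E) = 4/3 (Z(E) = -(-5 + 1)*(-3 + 4)/3 = -(-4)/3 = -1/3*(-4) = 4/3)
d(x, a) = 4/3
-9 + d(3, 1)*1 = -9 + (4/3)*1 = -9 + 4/3 = -23/3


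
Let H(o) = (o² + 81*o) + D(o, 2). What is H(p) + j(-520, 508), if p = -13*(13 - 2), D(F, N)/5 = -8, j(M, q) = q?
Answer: 9334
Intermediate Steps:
D(F, N) = -40 (D(F, N) = 5*(-8) = -40)
p = -143 (p = -13*11 = -143)
H(o) = -40 + o² + 81*o (H(o) = (o² + 81*o) - 40 = -40 + o² + 81*o)
H(p) + j(-520, 508) = (-40 + (-143)² + 81*(-143)) + 508 = (-40 + 20449 - 11583) + 508 = 8826 + 508 = 9334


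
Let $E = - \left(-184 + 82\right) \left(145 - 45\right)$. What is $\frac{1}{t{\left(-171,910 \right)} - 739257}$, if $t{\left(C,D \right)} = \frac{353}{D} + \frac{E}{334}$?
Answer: $- \frac{151970}{112340186339} \approx -1.3528 \cdot 10^{-6}$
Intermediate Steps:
$E = 10200$ ($E = - \left(-102\right) 100 = \left(-1\right) \left(-10200\right) = 10200$)
$t{\left(C,D \right)} = \frac{5100}{167} + \frac{353}{D}$ ($t{\left(C,D \right)} = \frac{353}{D} + \frac{10200}{334} = \frac{353}{D} + 10200 \cdot \frac{1}{334} = \frac{353}{D} + \frac{5100}{167} = \frac{5100}{167} + \frac{353}{D}$)
$\frac{1}{t{\left(-171,910 \right)} - 739257} = \frac{1}{\left(\frac{5100}{167} + \frac{353}{910}\right) - 739257} = \frac{1}{\frac{4699951}{151970} - 739257} = \frac{1}{- \frac{112340186339}{151970}} = - \frac{151970}{112340186339}$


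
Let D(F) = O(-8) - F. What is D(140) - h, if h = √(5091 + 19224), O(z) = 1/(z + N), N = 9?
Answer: -139 - √24315 ≈ -294.93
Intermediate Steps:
O(z) = 1/(9 + z) (O(z) = 1/(z + 9) = 1/(9 + z))
D(F) = 1 - F (D(F) = 1/(9 - 8) - F = 1/1 - F = 1 - F)
h = √24315 ≈ 155.93
D(140) - h = (1 - 1*140) - √24315 = (1 - 140) - √24315 = -139 - √24315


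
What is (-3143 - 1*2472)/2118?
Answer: -5615/2118 ≈ -2.6511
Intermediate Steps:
(-3143 - 1*2472)/2118 = (-3143 - 2472)*(1/2118) = -5615*1/2118 = -5615/2118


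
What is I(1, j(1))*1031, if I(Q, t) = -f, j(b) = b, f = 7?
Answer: -7217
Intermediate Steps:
I(Q, t) = -7 (I(Q, t) = -1*7 = -7)
I(1, j(1))*1031 = -7*1031 = -7217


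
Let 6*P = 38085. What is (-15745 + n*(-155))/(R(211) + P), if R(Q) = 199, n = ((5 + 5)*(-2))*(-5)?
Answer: -62490/13093 ≈ -4.7728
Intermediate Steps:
P = 12695/2 (P = (⅙)*38085 = 12695/2 ≈ 6347.5)
n = 100 (n = (10*(-2))*(-5) = -20*(-5) = 100)
(-15745 + n*(-155))/(R(211) + P) = (-15745 + 100*(-155))/(199 + 12695/2) = (-15745 - 15500)/(13093/2) = -31245*2/13093 = -62490/13093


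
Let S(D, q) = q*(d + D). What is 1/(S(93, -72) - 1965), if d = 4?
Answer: -1/8949 ≈ -0.00011174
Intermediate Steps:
S(D, q) = q*(4 + D)
1/(S(93, -72) - 1965) = 1/(-72*(4 + 93) - 1965) = 1/(-72*97 - 1965) = 1/(-6984 - 1965) = 1/(-8949) = -1/8949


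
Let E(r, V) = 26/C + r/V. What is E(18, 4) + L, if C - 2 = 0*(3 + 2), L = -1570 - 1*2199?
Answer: -7503/2 ≈ -3751.5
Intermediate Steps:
L = -3769 (L = -1570 - 2199 = -3769)
C = 2 (C = 2 + 0*(3 + 2) = 2 + 0*5 = 2 + 0 = 2)
E(r, V) = 13 + r/V (E(r, V) = 26/2 + r/V = 26*(½) + r/V = 13 + r/V)
E(18, 4) + L = (13 + 18/4) - 3769 = (13 + 18*(¼)) - 3769 = (13 + 9/2) - 3769 = 35/2 - 3769 = -7503/2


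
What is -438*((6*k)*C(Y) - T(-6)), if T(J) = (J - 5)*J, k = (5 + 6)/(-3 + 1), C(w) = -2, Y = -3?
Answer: 0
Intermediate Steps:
k = -11/2 (k = 11/(-2) = 11*(-½) = -11/2 ≈ -5.5000)
T(J) = J*(-5 + J) (T(J) = (-5 + J)*J = J*(-5 + J))
-438*((6*k)*C(Y) - T(-6)) = -438*((6*(-11/2))*(-2) - (-6)*(-5 - 6)) = -438*(-33*(-2) - (-6)*(-11)) = -438*(66 - 1*66) = -438*(66 - 66) = -438*0 = 0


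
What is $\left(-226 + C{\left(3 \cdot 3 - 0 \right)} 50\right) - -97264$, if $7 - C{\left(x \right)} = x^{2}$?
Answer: $93338$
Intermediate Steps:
$C{\left(x \right)} = 7 - x^{2}$
$\left(-226 + C{\left(3 \cdot 3 - 0 \right)} 50\right) - -97264 = \left(-226 + \left(7 - \left(3 \cdot 3 - 0\right)^{2}\right) 50\right) - -97264 = \left(-226 + \left(7 - \left(9 + 0\right)^{2}\right) 50\right) + 97264 = \left(-226 + \left(7 - 9^{2}\right) 50\right) + 97264 = \left(-226 + \left(7 - 81\right) 50\right) + 97264 = \left(-226 - 3700\right) + 97264 = -3926 + 97264 = 93338$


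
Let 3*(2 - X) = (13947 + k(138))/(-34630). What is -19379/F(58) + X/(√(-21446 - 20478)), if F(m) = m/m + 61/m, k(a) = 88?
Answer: -1123982/119 - 44363*I*√10481/435548436 ≈ -9445.2 - 0.010428*I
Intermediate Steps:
F(m) = 1 + 61/m
X = 44363/20778 (X = 2 - (13947 + 88)/(3*(-34630)) = 2 - 14035*(-1)/(3*34630) = 2 - ⅓*(-2807/6926) = 2 + 2807/20778 = 44363/20778 ≈ 2.1351)
-19379/F(58) + X/(√(-21446 - 20478)) = -19379*58/(61 + 58) + 44363/(20778*(√(-21446 - 20478))) = -19379/((1/58)*119) + 44363/(20778*(√(-41924))) = -19379/119/58 + 44363/(20778*((2*I*√10481))) = -19379*58/119 + 44363*(-I*√10481/20962)/20778 = -1123982/119 - 44363*I*√10481/435548436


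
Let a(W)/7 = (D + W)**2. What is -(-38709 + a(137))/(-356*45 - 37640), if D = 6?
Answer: 52217/26830 ≈ 1.9462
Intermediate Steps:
a(W) = 7*(6 + W)**2
-(-38709 + a(137))/(-356*45 - 37640) = -(-38709 + 7*(6 + 137)**2)/(-356*45 - 37640) = -(-38709 + 7*143**2)/(-16020 - 37640) = -(-38709 + 7*20449)/(-53660) = -(-38709 + 143143)*(-1)/53660 = -104434*(-1)/53660 = -1*(-52217/26830) = 52217/26830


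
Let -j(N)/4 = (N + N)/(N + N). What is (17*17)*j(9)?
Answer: -1156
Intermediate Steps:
j(N) = -4 (j(N) = -4*(N + N)/(N + N) = -4*2*N/(2*N) = -4*2*N*1/(2*N) = -4*1 = -4)
(17*17)*j(9) = (17*17)*(-4) = 289*(-4) = -1156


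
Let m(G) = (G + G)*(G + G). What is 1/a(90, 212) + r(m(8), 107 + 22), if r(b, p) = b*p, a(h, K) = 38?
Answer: 1254913/38 ≈ 33024.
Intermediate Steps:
m(G) = 4*G² (m(G) = (2*G)*(2*G) = 4*G²)
1/a(90, 212) + r(m(8), 107 + 22) = 1/38 + (4*8²)*(107 + 22) = 1/38 + (4*64)*129 = 1/38 + 256*129 = 1/38 + 33024 = 1254913/38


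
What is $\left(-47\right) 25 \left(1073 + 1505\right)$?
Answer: $-3029150$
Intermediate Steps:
$\left(-47\right) 25 \left(1073 + 1505\right) = \left(-1175\right) 2578 = -3029150$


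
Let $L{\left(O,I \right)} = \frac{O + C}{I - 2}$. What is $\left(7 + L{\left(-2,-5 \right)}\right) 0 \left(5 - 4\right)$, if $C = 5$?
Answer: $0$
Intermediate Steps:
$L{\left(O,I \right)} = \frac{5 + O}{-2 + I}$ ($L{\left(O,I \right)} = \frac{O + 5}{I - 2} = \frac{5 + O}{-2 + I}$)
$\left(7 + L{\left(-2,-5 \right)}\right) 0 \left(5 - 4\right) = \left(7 + \frac{5 - 2}{-2 - 5}\right) 0 \left(5 - 4\right) = \left(7 + \frac{1}{-7} \cdot 3\right) 0 \cdot 1 = \left(7 - \frac{3}{7}\right) 0 = \frac{46}{7} \cdot 0 = 0$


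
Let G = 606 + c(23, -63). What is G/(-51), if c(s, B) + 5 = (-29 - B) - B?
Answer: -698/51 ≈ -13.686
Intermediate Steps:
c(s, B) = -34 - 2*B (c(s, B) = -5 + ((-29 - B) - B) = -5 + (-29 - 2*B) = -34 - 2*B)
G = 698 (G = 606 + (-34 - 2*(-63)) = 606 + (-34 + 126) = 606 + 92 = 698)
G/(-51) = 698/(-51) = 698*(-1/51) = -698/51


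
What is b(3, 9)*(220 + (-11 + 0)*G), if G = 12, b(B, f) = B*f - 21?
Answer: 528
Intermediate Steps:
b(B, f) = -21 + B*f
b(3, 9)*(220 + (-11 + 0)*G) = (-21 + 3*9)*(220 + (-11 + 0)*12) = (-21 + 27)*(220 - 11*12) = 6*(220 - 132) = 6*88 = 528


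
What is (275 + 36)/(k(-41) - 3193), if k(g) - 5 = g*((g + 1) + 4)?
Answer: -311/1712 ≈ -0.18166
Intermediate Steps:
k(g) = 5 + g*(5 + g) (k(g) = 5 + g*((g + 1) + 4) = 5 + g*((1 + g) + 4) = 5 + g*(5 + g))
(275 + 36)/(k(-41) - 3193) = (275 + 36)/((5 + (-41)**2 + 5*(-41)) - 3193) = 311/((5 + 1681 - 205) - 3193) = 311/(1481 - 3193) = 311/(-1712) = 311*(-1/1712) = -311/1712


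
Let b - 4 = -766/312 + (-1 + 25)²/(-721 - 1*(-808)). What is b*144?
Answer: 443292/377 ≈ 1175.8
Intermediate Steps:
b = 36941/4524 (b = 4 + (-766/312 + (-1 + 25)²/(-721 - 1*(-808))) = 4 + (-766*1/312 + 24²/(-721 + 808)) = 4 + (-383/156 + 576/87) = 4 + (-383/156 + 576*(1/87)) = 4 + (-383/156 + 192/29) = 4 + 18845/4524 = 36941/4524 ≈ 8.1656)
b*144 = (36941/4524)*144 = 443292/377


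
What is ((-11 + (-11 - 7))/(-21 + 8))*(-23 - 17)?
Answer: -1160/13 ≈ -89.231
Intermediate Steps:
((-11 + (-11 - 7))/(-21 + 8))*(-23 - 17) = ((-11 - 18)/(-13))*(-40) = -29*(-1/13)*(-40) = (29/13)*(-40) = -1160/13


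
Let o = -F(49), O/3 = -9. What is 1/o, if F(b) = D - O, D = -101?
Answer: 1/74 ≈ 0.013514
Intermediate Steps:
O = -27 (O = 3*(-9) = -27)
F(b) = -74 (F(b) = -101 - 1*(-27) = -101 + 27 = -74)
o = 74 (o = -1*(-74) = 74)
1/o = 1/74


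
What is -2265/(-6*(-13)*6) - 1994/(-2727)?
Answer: -582607/141804 ≈ -4.1085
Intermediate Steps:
-2265/(-6*(-13)*6) - 1994/(-2727) = -2265/(78*6) - 1994*(-1/2727) = -2265/468 + 1994/2727 = -2265*1/468 + 1994/2727 = -755/156 + 1994/2727 = -582607/141804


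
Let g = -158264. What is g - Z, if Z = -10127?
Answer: -148137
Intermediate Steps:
g - Z = -158264 - 1*(-10127) = -158264 + 10127 = -148137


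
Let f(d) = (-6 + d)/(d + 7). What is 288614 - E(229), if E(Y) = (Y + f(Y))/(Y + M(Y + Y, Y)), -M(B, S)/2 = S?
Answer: 15597909283/54044 ≈ 2.8862e+5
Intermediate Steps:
M(B, S) = -2*S
f(d) = (-6 + d)/(7 + d)
E(Y) = -(Y + (-6 + Y)/(7 + Y))/Y (E(Y) = (Y + (-6 + Y)/(7 + Y))/(Y - 2*Y) = (Y + (-6 + Y)/(7 + Y))/((-Y)) = (Y + (-6 + Y)/(7 + Y))*(-1/Y) = -(Y + (-6 + Y)/(7 + Y))/Y)
288614 - E(229) = 288614 - (6 - 1*229 - 1*229*(7 + 229))/(229*(7 + 229)) = 288614 - (6 - 229 - 1*229*236)/(229*236) = 288614 - (6 - 229 - 54044)/(229*236) = 288614 - (-54267)/(229*236) = 288614 - 1*(-54267/54044) = 288614 + 54267/54044 = 15597909283/54044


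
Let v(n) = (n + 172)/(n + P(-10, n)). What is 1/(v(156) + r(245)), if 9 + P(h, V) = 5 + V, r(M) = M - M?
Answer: 77/82 ≈ 0.93902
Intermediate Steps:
r(M) = 0
P(h, V) = -4 + V (P(h, V) = -9 + (5 + V) = -4 + V)
v(n) = (172 + n)/(-4 + 2*n) (v(n) = (n + 172)/(n + (-4 + n)) = (172 + n)/(-4 + 2*n))
1/(v(156) + r(245)) = 1/((172 + 156)/(2*(-2 + 156)) + 0) = 1/((½)*328/154 + 0) = 1/((½)*(1/154)*328 + 0) = 1/(82/77 + 0) = 1/(82/77) = 77/82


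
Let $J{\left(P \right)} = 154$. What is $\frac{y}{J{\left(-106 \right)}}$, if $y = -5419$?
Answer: $- \frac{5419}{154} \approx -35.188$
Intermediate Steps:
$\frac{y}{J{\left(-106 \right)}} = - \frac{5419}{154}$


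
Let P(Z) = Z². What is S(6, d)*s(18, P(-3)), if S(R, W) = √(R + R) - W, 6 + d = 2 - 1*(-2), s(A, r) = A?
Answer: 36 + 36*√3 ≈ 98.354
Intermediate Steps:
d = -2 (d = -6 + (2 - 1*(-2)) = -6 + (2 + 2) = -6 + 4 = -2)
S(R, W) = -W + √2*√R (S(R, W) = √(2*R) - W = √2*√R - W = -W + √2*√R)
S(6, d)*s(18, P(-3)) = (-1*(-2) + √2*√6)*18 = (2 + 2*√3)*18 = 36 + 36*√3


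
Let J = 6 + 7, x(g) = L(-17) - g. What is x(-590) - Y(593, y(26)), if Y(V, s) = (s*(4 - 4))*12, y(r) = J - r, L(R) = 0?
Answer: 590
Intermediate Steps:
x(g) = -g (x(g) = 0 - g = -g)
J = 13
y(r) = 13 - r
Y(V, s) = 0 (Y(V, s) = (s*0)*12 = 0*12 = 0)
x(-590) - Y(593, y(26)) = -1*(-590) - 1*0 = 590 + 0 = 590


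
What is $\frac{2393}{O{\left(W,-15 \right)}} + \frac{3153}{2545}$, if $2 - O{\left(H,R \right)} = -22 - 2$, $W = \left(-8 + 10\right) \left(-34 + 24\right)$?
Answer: $\frac{6172163}{66170} \approx 93.277$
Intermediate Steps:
$W = -20$ ($W = 2 \left(-10\right) = -20$)
$O{\left(H,R \right)} = 26$ ($O{\left(H,R \right)} = 2 - \left(-22 - 2\right) = 2 - -24 = 2 + 24 = 26$)
$\frac{2393}{O{\left(W,-15 \right)}} + \frac{3153}{2545} = \frac{2393}{26} + \frac{3153}{2545} = \frac{6172163}{66170}$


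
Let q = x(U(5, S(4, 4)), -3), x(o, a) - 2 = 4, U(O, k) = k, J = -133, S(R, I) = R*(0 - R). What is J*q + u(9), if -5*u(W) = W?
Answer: -3999/5 ≈ -799.80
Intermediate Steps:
S(R, I) = -R**2 (S(R, I) = R*(-R) = -R**2)
u(W) = -W/5
x(o, a) = 6 (x(o, a) = 2 + 4 = 6)
q = 6
J*q + u(9) = -133*6 - 1/5*9 = -798 - 9/5 = -3999/5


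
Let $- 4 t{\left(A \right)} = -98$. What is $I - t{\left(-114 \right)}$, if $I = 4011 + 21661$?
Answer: $\frac{51295}{2} \approx 25648.0$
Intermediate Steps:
$I = 25672$
$t{\left(A \right)} = \frac{49}{2}$ ($t{\left(A \right)} = \left(- \frac{1}{4}\right) \left(-98\right) = \frac{49}{2}$)
$I - t{\left(-114 \right)} = 25672 - \frac{49}{2} = \frac{51295}{2}$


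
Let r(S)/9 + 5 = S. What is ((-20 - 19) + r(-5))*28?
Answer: -3612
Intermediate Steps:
r(S) = -45 + 9*S
((-20 - 19) + r(-5))*28 = ((-20 - 19) + (-45 + 9*(-5)))*28 = (-39 + (-45 - 45))*28 = (-39 - 90)*28 = -129*28 = -3612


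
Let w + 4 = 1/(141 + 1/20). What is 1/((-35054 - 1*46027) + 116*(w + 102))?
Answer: -2821/196658053 ≈ -1.4345e-5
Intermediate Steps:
w = -11264/2821 (w = -4 + 1/(141 + 1/20) = -4 + 1/(2821/20) = -4 + 20/2821 = -11264/2821 ≈ -3.9929)
1/((-35054 - 1*46027) + 116*(w + 102)) = 1/((-35054 - 1*46027) + 116*(-11264/2821 + 102)) = 1/((-35054 - 46027) + 116*(276478/2821)) = 1/(-81081 + 32071448/2821) = 1/(-196658053/2821) = -2821/196658053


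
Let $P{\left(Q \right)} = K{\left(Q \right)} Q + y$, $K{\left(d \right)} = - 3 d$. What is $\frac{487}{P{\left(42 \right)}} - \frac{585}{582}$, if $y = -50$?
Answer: $- \frac{284042}{259087} \approx -1.0963$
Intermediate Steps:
$P{\left(Q \right)} = -50 - 3 Q^{2}$ ($P{\left(Q \right)} = - 3 Q Q - 50 = - 3 Q^{2} - 50 = -50 - 3 Q^{2}$)
$\frac{487}{P{\left(42 \right)}} - \frac{585}{582} = \frac{487}{-50 - 3 \cdot 42^{2}} - \frac{585}{582} = \frac{487}{-50 - 5292} - \frac{195}{194} = \frac{487}{-5342} - \frac{195}{194} = 487 \left(- \frac{1}{5342}\right) - \frac{195}{194} = - \frac{487}{5342} - \frac{195}{194} = - \frac{284042}{259087}$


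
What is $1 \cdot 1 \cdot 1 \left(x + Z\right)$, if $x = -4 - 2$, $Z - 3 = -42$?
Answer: $-45$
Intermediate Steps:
$Z = -39$ ($Z = 3 - 42 = -39$)
$x = -6$
$1 \cdot 1 \cdot 1 \left(x + Z\right) = 1 \cdot 1 \cdot 1 \left(-6 - 39\right) = 1 \cdot 1 \left(-45\right) = 1 \left(-45\right) = -45$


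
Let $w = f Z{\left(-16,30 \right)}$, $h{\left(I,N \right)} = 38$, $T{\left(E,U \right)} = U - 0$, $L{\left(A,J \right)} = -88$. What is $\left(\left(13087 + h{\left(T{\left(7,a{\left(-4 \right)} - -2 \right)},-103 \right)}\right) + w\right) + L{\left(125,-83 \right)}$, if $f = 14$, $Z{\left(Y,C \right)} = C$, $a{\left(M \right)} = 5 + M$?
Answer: $13457$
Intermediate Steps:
$T{\left(E,U \right)} = U$ ($T{\left(E,U \right)} = U + 0 = U$)
$w = 420$ ($w = 14 \cdot 30 = 420$)
$\left(\left(13087 + h{\left(T{\left(7,a{\left(-4 \right)} - -2 \right)},-103 \right)}\right) + w\right) + L{\left(125,-83 \right)} = \left(\left(13087 + 38\right) + 420\right) - 88 = \left(13125 + 420\right) - 88 = 13545 - 88 = 13457$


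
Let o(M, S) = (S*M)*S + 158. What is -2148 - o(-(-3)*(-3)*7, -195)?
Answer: 2393269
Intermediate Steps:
o(M, S) = 158 + M*S**2 (o(M, S) = (M*S)*S + 158 = M*S**2 + 158 = 158 + M*S**2)
-2148 - o(-(-3)*(-3)*7, -195) = -2148 - (158 + (-(-3)*(-3)*7)*(-195)**2) = -2148 - (158 + (-1*9*7)*38025) = -2148 - (158 - 9*7*38025) = -2148 - (158 - 63*38025) = -2148 - (158 - 2395575) = -2148 - 1*(-2395417) = -2148 + 2395417 = 2393269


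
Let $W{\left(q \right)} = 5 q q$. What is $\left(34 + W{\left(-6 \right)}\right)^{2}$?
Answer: $45796$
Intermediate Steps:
$W{\left(q \right)} = 5 q^{2}$
$\left(34 + W{\left(-6 \right)}\right)^{2} = \left(34 + 5 \left(-6\right)^{2}\right)^{2} = \left(34 + 5 \cdot 36\right)^{2} = \left(34 + 180\right)^{2} = 214^{2} = 45796$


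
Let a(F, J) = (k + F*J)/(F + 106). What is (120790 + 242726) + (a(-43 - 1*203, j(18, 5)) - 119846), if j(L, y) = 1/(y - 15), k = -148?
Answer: 170569617/700 ≈ 2.4367e+5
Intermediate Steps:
j(L, y) = 1/(-15 + y)
a(F, J) = (-148 + F*J)/(106 + F) (a(F, J) = (-148 + F*J)/(F + 106) = (-148 + F*J)/(106 + F))
(120790 + 242726) + (a(-43 - 1*203, j(18, 5)) - 119846) = (120790 + 242726) + ((-148 + (-43 - 1*203)/(-15 + 5))/(106 + (-43 - 1*203)) - 119846) = 363516 + ((-148 + (-43 - 203)/(-10))/(106 + (-43 - 203)) - 119846) = 363516 + ((-148 - 246*(-⅒))/(106 - 246) - 119846) = 363516 + ((-148 + 123/5)/(-140) - 119846) = 363516 + (-1/140*(-617/5) - 119846) = 363516 + (617/700 - 119846) = 363516 - 83891583/700 = 170569617/700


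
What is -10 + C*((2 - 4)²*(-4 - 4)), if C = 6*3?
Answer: -586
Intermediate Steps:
C = 18
-10 + C*((2 - 4)²*(-4 - 4)) = -10 + 18*((2 - 4)²*(-4 - 4)) = -10 + 18*((-2)²*(-8)) = -10 + 18*(4*(-8)) = -10 + 18*(-32) = -10 - 576 = -586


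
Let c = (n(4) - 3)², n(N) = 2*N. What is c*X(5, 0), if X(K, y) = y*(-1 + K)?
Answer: 0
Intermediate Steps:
c = 25 (c = (2*4 - 3)² = (8 - 3)² = 5² = 25)
c*X(5, 0) = 25*(0*(-1 + 5)) = 25*(0*4) = 25*0 = 0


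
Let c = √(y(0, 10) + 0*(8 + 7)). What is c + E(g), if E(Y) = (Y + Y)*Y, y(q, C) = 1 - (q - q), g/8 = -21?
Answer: 56449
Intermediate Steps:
g = -168 (g = 8*(-21) = -168)
y(q, C) = 1 (y(q, C) = 1 - 1*0 = 1 + 0 = 1)
c = 1 (c = √(1 + 0*(8 + 7)) = √(1 + 0*15) = √(1 + 0) = √1 = 1)
E(Y) = 2*Y² (E(Y) = (2*Y)*Y = 2*Y²)
c + E(g) = 1 + 2*(-168)² = 1 + 2*28224 = 1 + 56448 = 56449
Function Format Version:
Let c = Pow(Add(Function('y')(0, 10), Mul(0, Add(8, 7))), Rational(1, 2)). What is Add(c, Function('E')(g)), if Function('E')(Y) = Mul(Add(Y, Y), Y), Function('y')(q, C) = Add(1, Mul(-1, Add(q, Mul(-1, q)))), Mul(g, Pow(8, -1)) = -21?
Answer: 56449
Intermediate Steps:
g = -168 (g = Mul(8, -21) = -168)
Function('y')(q, C) = 1 (Function('y')(q, C) = Add(1, Mul(-1, 0)) = Add(1, 0) = 1)
c = 1 (c = Pow(Add(1, Mul(0, Add(8, 7))), Rational(1, 2)) = Pow(Add(1, Mul(0, 15)), Rational(1, 2)) = Pow(Add(1, 0), Rational(1, 2)) = Pow(1, Rational(1, 2)) = 1)
Function('E')(Y) = Mul(2, Pow(Y, 2)) (Function('E')(Y) = Mul(Mul(2, Y), Y) = Mul(2, Pow(Y, 2)))
Add(c, Function('E')(g)) = Add(1, Mul(2, Pow(-168, 2))) = Add(1, Mul(2, 28224)) = Add(1, 56448) = 56449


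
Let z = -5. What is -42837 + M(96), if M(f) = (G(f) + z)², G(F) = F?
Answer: -34556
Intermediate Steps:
M(f) = (-5 + f)² (M(f) = (f - 5)² = (-5 + f)²)
-42837 + M(96) = -42837 + (-5 + 96)² = -42837 + 91² = -42837 + 8281 = -34556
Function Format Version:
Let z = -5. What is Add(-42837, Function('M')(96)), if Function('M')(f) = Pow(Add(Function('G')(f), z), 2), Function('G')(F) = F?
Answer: -34556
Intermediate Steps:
Function('M')(f) = Pow(Add(-5, f), 2) (Function('M')(f) = Pow(Add(f, -5), 2) = Pow(Add(-5, f), 2))
Add(-42837, Function('M')(96)) = Add(-42837, Pow(Add(-5, 96), 2)) = Add(-42837, Pow(91, 2)) = Add(-42837, 8281) = -34556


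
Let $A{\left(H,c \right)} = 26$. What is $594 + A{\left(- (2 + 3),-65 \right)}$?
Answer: $620$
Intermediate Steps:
$594 + A{\left(- (2 + 3),-65 \right)} = 594 + 26 = 620$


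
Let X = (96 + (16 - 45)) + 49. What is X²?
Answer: 13456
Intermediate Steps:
X = 116 (X = (96 - 29) + 49 = 67 + 49 = 116)
X² = 116² = 13456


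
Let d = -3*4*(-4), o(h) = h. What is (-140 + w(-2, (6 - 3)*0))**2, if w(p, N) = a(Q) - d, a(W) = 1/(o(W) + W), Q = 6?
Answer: 5085025/144 ≈ 35313.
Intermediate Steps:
d = 48 (d = -12*(-4) = 48)
a(W) = 1/(2*W) (a(W) = 1/(W + W) = 1/(2*W))
w(p, N) = -575/12 (w(p, N) = (1/2)/6 - 1*48 = (1/2)*(1/6) - 48 = 1/12 - 48 = -575/12)
(-140 + w(-2, (6 - 3)*0))**2 = (-140 - 575/12)**2 = (-2255/12)**2 = 5085025/144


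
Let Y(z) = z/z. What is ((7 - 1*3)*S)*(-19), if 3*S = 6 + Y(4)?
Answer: -532/3 ≈ -177.33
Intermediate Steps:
Y(z) = 1
S = 7/3 (S = (6 + 1)/3 = (1/3)*7 = 7/3 ≈ 2.3333)
((7 - 1*3)*S)*(-19) = ((7 - 1*3)*(7/3))*(-19) = ((7 - 3)*(7/3))*(-19) = (4*(7/3))*(-19) = (28/3)*(-19) = -532/3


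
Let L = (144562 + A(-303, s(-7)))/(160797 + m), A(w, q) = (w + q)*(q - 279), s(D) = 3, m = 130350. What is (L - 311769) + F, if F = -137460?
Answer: -130791448301/291147 ≈ -4.4923e+5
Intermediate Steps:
A(w, q) = (-279 + q)*(q + w) (A(w, q) = (q + w)*(-279 + q) = (-279 + q)*(q + w))
L = 227362/291147 (L = (144562 + (3**2 - 279*3 - 279*(-303) + 3*(-303)))/(160797 + 130350) = (144562 + (9 - 837 + 84537 - 909))/291147 = (144562 + 82800)*(1/291147) = 227362*(1/291147) = 227362/291147 ≈ 0.78092)
(L - 311769) + F = (227362/291147 - 311769) - 137460 = -90770381681/291147 - 137460 = -130791448301/291147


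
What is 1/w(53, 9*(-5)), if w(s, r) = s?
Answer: 1/53 ≈ 0.018868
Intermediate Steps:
1/w(53, 9*(-5)) = 1/53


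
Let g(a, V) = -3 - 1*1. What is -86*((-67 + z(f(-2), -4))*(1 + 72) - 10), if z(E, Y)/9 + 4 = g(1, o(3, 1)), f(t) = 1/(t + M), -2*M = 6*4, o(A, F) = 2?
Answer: 873502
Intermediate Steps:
M = -12 (M = -3*4 = -1/2*24 = -12)
g(a, V) = -4 (g(a, V) = -3 - 1 = -4)
f(t) = 1/(-12 + t) (f(t) = 1/(t - 12) = 1/(-12 + t))
z(E, Y) = -72 (z(E, Y) = -36 + 9*(-4) = -36 - 36 = -72)
-86*((-67 + z(f(-2), -4))*(1 + 72) - 10) = -86*((-67 - 72)*(1 + 72) - 10) = -86*(-139*73 - 10) = -86*(-10147 - 10) = -86*(-10157) = 873502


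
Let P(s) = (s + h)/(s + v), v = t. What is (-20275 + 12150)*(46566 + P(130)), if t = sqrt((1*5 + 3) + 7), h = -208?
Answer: -1277667251250/3377 - 126750*sqrt(15)/3377 ≈ -3.7834e+8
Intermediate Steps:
t = sqrt(15) (t = sqrt((5 + 3) + 7) = sqrt(8 + 7) = sqrt(15) ≈ 3.8730)
v = sqrt(15) ≈ 3.8730
P(s) = (-208 + s)/(s + sqrt(15)) (P(s) = (s - 208)/(s + sqrt(15)) = (-208 + s)/(s + sqrt(15)))
(-20275 + 12150)*(46566 + P(130)) = (-20275 + 12150)*(46566 + (-208 + 130)/(130 + sqrt(15))) = -8125*(46566 - 78/(130 + sqrt(15))) = -378348750 + 633750/(130 + sqrt(15))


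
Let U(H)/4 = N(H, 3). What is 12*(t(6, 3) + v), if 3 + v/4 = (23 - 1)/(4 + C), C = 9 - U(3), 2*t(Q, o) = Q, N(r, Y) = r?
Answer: 948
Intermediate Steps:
t(Q, o) = Q/2
U(H) = 4*H
C = -3 (C = 9 - 4*3 = 9 - 1*12 = 9 - 12 = -3)
v = 76 (v = -12 + 4*((23 - 1)/(4 - 3)) = -12 + 4*(22/1) = -12 + 4*(22*1) = -12 + 4*22 = -12 + 88 = 76)
12*(t(6, 3) + v) = 12*((½)*6 + 76) = 12*(3 + 76) = 12*79 = 948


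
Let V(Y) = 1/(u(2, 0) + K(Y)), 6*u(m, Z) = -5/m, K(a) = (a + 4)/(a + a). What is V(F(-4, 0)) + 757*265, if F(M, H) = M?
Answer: 1003013/5 ≈ 2.0060e+5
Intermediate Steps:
K(a) = (4 + a)/(2*a) (K(a) = (4 + a)/((2*a)) = (4 + a)*(1/(2*a)) = (4 + a)/(2*a))
u(m, Z) = -5/(6*m) (u(m, Z) = (-5/m)/6 = -5/(6*m))
V(Y) = 1/(-5/12 + (4 + Y)/(2*Y)) (V(Y) = 1/(-5/6/2 + (4 + Y)/(2*Y)) = 1/(-5/6*1/2 + (4 + Y)/(2*Y)) = 1/(-5/12 + (4 + Y)/(2*Y)))
V(F(-4, 0)) + 757*265 = 12*(-4)/(24 - 4) + 757*265 = 12*(-4)/20 + 200605 = 12*(-4)*(1/20) + 200605 = -12/5 + 200605 = 1003013/5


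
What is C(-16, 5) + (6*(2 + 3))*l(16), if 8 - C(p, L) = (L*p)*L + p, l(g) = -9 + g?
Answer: 634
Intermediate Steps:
C(p, L) = 8 - p - p*L² (C(p, L) = 8 - ((L*p)*L + p) = 8 - (p*L² + p) = 8 - (p + p*L²) = 8 + (-p - p*L²) = 8 - p - p*L²)
C(-16, 5) + (6*(2 + 3))*l(16) = (8 - 1*(-16) - 1*(-16)*5²) + (6*(2 + 3))*(-9 + 16) = (8 + 16 - 1*(-16)*25) + (6*5)*7 = (8 + 16 + 400) + 30*7 = 424 + 210 = 634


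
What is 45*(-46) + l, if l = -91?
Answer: -2161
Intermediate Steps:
45*(-46) + l = 45*(-46) - 91 = -2070 - 91 = -2161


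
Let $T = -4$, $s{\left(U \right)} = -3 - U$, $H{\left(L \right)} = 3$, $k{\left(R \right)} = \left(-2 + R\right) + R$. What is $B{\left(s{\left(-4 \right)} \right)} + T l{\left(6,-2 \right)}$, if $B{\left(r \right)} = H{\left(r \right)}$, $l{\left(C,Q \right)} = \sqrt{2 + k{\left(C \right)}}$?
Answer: $3 - 8 \sqrt{3} \approx -10.856$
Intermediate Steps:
$k{\left(R \right)} = -2 + 2 R$
$l{\left(C,Q \right)} = \sqrt{2} \sqrt{C}$ ($l{\left(C,Q \right)} = \sqrt{2 + \left(-2 + 2 C\right)} = \sqrt{2 C} = \sqrt{2} \sqrt{C}$)
$B{\left(r \right)} = 3$
$B{\left(s{\left(-4 \right)} \right)} + T l{\left(6,-2 \right)} = 3 - 4 \sqrt{2} \sqrt{6} = 3 - 4 \cdot 2 \sqrt{3} = 3 - 8 \sqrt{3}$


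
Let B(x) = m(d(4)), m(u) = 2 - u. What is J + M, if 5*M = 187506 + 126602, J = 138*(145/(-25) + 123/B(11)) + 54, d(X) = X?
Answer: 267941/5 ≈ 53588.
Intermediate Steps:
B(x) = -2 (B(x) = 2 - 1*4 = 2 - 4 = -2)
J = -46167/5 (J = 138*(145/(-25) + 123/(-2)) + 54 = 138*(145*(-1/25) + 123*(-½)) + 54 = 138*(-29/5 - 123/2) + 54 = 138*(-673/10) + 54 = -46437/5 + 54 = -46167/5 ≈ -9233.4)
M = 314108/5 (M = (187506 + 126602)/5 = (⅕)*314108 = 314108/5 ≈ 62822.)
J + M = -46167/5 + 314108/5 = 267941/5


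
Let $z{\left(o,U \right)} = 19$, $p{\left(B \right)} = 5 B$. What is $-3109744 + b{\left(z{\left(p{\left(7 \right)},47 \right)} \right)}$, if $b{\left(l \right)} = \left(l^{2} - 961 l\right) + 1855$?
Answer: $-3125787$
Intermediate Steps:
$b{\left(l \right)} = 1855 + l^{2} - 961 l$
$-3109744 + b{\left(z{\left(p{\left(7 \right)},47 \right)} \right)} = -3109744 + \left(1855 + 19^{2} - 18259\right) = -3109744 + \left(1855 + 361 - 18259\right) = -3109744 - 16043 = -3125787$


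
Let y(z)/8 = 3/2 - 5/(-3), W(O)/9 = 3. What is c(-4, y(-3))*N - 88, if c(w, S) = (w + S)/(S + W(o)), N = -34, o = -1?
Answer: -15992/157 ≈ -101.86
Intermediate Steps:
W(O) = 27 (W(O) = 9*3 = 27)
y(z) = 76/3 (y(z) = 8*(3/2 - 5/(-3)) = 8*(3*(½) - 5*(-⅓)) = 8*(3/2 + 5/3) = 8*(19/6) = 76/3)
c(w, S) = (S + w)/(27 + S) (c(w, S) = (w + S)/(S + 27) = (S + w)/(27 + S))
c(-4, y(-3))*N - 88 = ((76/3 - 4)/(27 + 76/3))*(-34) - 88 = ((64/3)/(157/3))*(-34) - 88 = ((3/157)*(64/3))*(-34) - 88 = (64/157)*(-34) - 88 = -2176/157 - 88 = -15992/157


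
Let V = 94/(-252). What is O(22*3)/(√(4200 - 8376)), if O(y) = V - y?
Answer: 8363*I*√29/43848 ≈ 1.0271*I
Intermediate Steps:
V = -47/126 (V = 94*(-1/252) = -47/126 ≈ -0.37302)
O(y) = -47/126 - y
O(22*3)/(√(4200 - 8376)) = (-47/126 - 22*3)/(√(4200 - 8376)) = (-47/126 - 1*66)/(√(-4176)) = (-47/126 - 66)/((12*I*√29)) = -(-8363)*I*√29/43848 = 8363*I*√29/43848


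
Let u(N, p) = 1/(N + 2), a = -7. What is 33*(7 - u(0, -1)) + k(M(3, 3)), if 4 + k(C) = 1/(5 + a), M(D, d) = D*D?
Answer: 210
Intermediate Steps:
M(D, d) = D**2
u(N, p) = 1/(2 + N)
k(C) = -9/2 (k(C) = -4 + 1/(5 - 7) = -4 + 1/(-2) = -4 - 1/2 = -9/2)
33*(7 - u(0, -1)) + k(M(3, 3)) = 33*(7 - 1/(2 + 0)) - 9/2 = 33*(7 - 1/2) - 9/2 = 33*(13/2) - 9/2 = 429/2 - 9/2 = 210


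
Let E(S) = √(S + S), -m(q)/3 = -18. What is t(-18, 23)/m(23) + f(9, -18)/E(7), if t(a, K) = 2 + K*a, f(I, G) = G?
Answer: -206/27 - 9*√14/7 ≈ -12.440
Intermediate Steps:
m(q) = 54 (m(q) = -3*(-18) = 54)
E(S) = √2*√S (E(S) = √(2*S) = √2*√S)
t(-18, 23)/m(23) + f(9, -18)/E(7) = (2 + 23*(-18))/54 - 18*√14/14 = (2 - 414)*(1/54) - 18*√14/14 = -412*1/54 - 9*√14/7 = -206/27 - 9*√14/7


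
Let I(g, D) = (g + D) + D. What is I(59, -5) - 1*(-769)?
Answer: 818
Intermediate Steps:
I(g, D) = g + 2*D (I(g, D) = (D + g) + D = g + 2*D)
I(59, -5) - 1*(-769) = (59 + 2*(-5)) - 1*(-769) = (59 - 10) + 769 = 49 + 769 = 818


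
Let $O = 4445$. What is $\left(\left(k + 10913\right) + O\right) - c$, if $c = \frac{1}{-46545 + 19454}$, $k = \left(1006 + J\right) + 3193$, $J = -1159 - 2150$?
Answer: $\frac{440174569}{27091} \approx 16248.0$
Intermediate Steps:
$J = -3309$ ($J = -1159 - 2150 = -3309$)
$k = 890$ ($k = \left(1006 - 3309\right) + 3193 = -2303 + 3193 = 890$)
$c = - \frac{1}{27091}$ ($c = \frac{1}{-27091} = - \frac{1}{27091} \approx -3.6913 \cdot 10^{-5}$)
$\left(\left(k + 10913\right) + O\right) - c = \left(\left(890 + 10913\right) + 4445\right) - - \frac{1}{27091} = \left(11803 + 4445\right) + \frac{1}{27091} = 16248 + \frac{1}{27091} = \frac{440174569}{27091}$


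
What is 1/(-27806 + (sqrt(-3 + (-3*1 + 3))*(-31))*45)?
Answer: I/(-27806*I + 1395*sqrt(3)) ≈ -3.5694e-5 + 3.1016e-6*I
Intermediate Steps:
1/(-27806 + (sqrt(-3 + (-3*1 + 3))*(-31))*45) = 1/(-27806 + (sqrt(-3 + (-3 + 3))*(-31))*45) = 1/(-27806 + (sqrt(-3 + 0)*(-31))*45) = 1/(-27806 + (sqrt(-3)*(-31))*45) = 1/(-27806 + ((I*sqrt(3))*(-31))*45) = 1/(-27806 - 31*I*sqrt(3)*45) = 1/(-27806 - 1395*I*sqrt(3))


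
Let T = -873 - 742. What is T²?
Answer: 2608225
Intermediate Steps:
T = -1615
T² = (-1615)² = 2608225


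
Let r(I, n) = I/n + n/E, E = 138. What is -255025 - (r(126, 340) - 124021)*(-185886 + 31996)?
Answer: -22387186558612/1173 ≈ -1.9085e+10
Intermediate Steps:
r(I, n) = n/138 + I/n (r(I, n) = I/n + n/138 = n/138 + I/n)
-255025 - (r(126, 340) - 124021)*(-185886 + 31996) = -255025 - (((1/138)*340 + 126/340) - 124021)*(-185886 + 31996) = -255025 - ((170/69 + 126*(1/340)) - 124021)*(-153890) = -255025 - ((170/69 + 63/170) - 124021)*(-153890) = -255025 - (33247/11730 - 124021)*(-153890) = -255025 - (-1454733083)*(-153890)/11730 = -255025 - 1*22386887414287/1173 = -255025 - 22386887414287/1173 = -22387186558612/1173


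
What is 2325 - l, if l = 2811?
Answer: -486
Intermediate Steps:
2325 - l = 2325 - 1*2811 = 2325 - 2811 = -486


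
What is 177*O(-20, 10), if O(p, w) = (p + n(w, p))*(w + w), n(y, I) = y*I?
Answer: -778800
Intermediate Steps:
n(y, I) = I*y
O(p, w) = 2*w*(p + p*w) (O(p, w) = (p + p*w)*(w + w) = (p + p*w)*(2*w) = 2*w*(p + p*w))
177*O(-20, 10) = 177*(2*(-20)*10*(1 + 10)) = 177*(2*(-20)*10*11) = 177*(-4400) = -778800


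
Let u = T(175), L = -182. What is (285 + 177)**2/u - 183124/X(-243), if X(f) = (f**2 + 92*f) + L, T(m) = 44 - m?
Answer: -7817043128/4782941 ≈ -1634.4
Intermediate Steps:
u = -131 (u = 44 - 1*175 = 44 - 175 = -131)
X(f) = -182 + f**2 + 92*f (X(f) = (f**2 + 92*f) - 182 = -182 + f**2 + 92*f)
(285 + 177)**2/u - 183124/X(-243) = (285 + 177)**2/(-131) - 183124/(-182 + (-243)**2 + 92*(-243)) = 462**2*(-1/131) - 183124/(-182 + 59049 - 22356) = 213444*(-1/131) - 183124/36511 = -213444/131 - 183124*1/36511 = -213444/131 - 183124/36511 = -7817043128/4782941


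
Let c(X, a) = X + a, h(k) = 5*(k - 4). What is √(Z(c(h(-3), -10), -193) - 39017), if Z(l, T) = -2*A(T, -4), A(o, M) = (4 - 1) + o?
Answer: 27*I*√53 ≈ 196.56*I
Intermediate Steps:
A(o, M) = 3 + o
h(k) = -20 + 5*k (h(k) = 5*(-4 + k) = -20 + 5*k)
Z(l, T) = -6 - 2*T (Z(l, T) = -2*(3 + T) = -6 - 2*T)
√(Z(c(h(-3), -10), -193) - 39017) = √((-6 - 2*(-193)) - 39017) = √((-6 + 386) - 39017) = √(380 - 39017) = √(-38637) = 27*I*√53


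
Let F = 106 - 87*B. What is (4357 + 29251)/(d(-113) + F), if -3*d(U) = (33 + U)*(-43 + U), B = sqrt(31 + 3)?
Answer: -68123416/8088785 + 1461948*sqrt(34)/8088785 ≈ -7.3681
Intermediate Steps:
B = sqrt(34) ≈ 5.8309
F = 106 - 87*sqrt(34) ≈ -401.29
d(U) = -(-43 + U)*(33 + U)/3 (d(U) = -(33 + U)*(-43 + U)/3 = -(-43 + U)*(33 + U)/3)
(4357 + 29251)/(d(-113) + F) = (4357 + 29251)/((473 - 1/3*(-113)**2 + (10/3)*(-113)) + (106 - 87*sqrt(34))) = 33608/((473 - 1/3*12769 - 1130/3) + (106 - 87*sqrt(34))) = 33608/((473 - 12769/3 - 1130/3) + (106 - 87*sqrt(34))) = 33608/(-4160 + (106 - 87*sqrt(34))) = 33608/(-4054 - 87*sqrt(34))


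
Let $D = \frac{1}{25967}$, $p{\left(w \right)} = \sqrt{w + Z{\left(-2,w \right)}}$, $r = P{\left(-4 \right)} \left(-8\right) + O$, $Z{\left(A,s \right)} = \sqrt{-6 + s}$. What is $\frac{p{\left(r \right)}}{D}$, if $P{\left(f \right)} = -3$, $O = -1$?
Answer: $25967 \sqrt{23 + \sqrt{17}} \approx 1.3524 \cdot 10^{5}$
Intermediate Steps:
$r = 23$ ($r = \left(-3\right) \left(-8\right) - 1 = 24 - 1 = 23$)
$p{\left(w \right)} = \sqrt{w + \sqrt{-6 + w}}$
$D = \frac{1}{25967} \approx 3.851 \cdot 10^{-5}$
$\frac{p{\left(r \right)}}{D} = \sqrt{23 + \sqrt{-6 + 23}} \frac{1}{\frac{1}{25967}} = \sqrt{23 + \sqrt{17}} \cdot 25967 = 25967 \sqrt{23 + \sqrt{17}}$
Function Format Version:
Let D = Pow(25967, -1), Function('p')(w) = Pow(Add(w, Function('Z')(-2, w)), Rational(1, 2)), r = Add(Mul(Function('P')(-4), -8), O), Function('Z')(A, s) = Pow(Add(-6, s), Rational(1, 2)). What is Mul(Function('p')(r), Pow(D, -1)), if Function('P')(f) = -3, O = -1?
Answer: Mul(25967, Pow(Add(23, Pow(17, Rational(1, 2))), Rational(1, 2))) ≈ 1.3524e+5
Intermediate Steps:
r = 23 (r = Add(Mul(-3, -8), -1) = Add(24, -1) = 23)
Function('p')(w) = Pow(Add(w, Pow(Add(-6, w), Rational(1, 2))), Rational(1, 2))
D = Rational(1, 25967) ≈ 3.8510e-5
Mul(Function('p')(r), Pow(D, -1)) = Mul(Pow(Add(23, Pow(Add(-6, 23), Rational(1, 2))), Rational(1, 2)), Pow(Rational(1, 25967), -1)) = Mul(Pow(Add(23, Pow(17, Rational(1, 2))), Rational(1, 2)), 25967) = Mul(25967, Pow(Add(23, Pow(17, Rational(1, 2))), Rational(1, 2)))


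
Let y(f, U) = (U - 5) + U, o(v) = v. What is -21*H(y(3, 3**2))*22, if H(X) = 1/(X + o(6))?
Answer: -462/19 ≈ -24.316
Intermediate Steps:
y(f, U) = -5 + 2*U (y(f, U) = (-5 + U) + U = -5 + 2*U)
H(X) = 1/(6 + X) (H(X) = 1/(X + 6) = 1/(6 + X))
-21*H(y(3, 3**2))*22 = -21/(6 + (-5 + 2*3**2))*22 = -21/(6 + (-5 + 2*9))*22 = -21/(6 + (-5 + 18))*22 = -21/(6 + 13)*22 = -21/19*22 = -462/19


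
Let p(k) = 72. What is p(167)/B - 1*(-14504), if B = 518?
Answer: 3756572/259 ≈ 14504.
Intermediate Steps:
p(167)/B - 1*(-14504) = 72/518 - 1*(-14504) = 72*(1/518) + 14504 = 36/259 + 14504 = 3756572/259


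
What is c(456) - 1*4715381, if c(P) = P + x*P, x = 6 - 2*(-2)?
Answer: -4710365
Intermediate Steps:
x = 10 (x = 6 + 4 = 10)
c(P) = 11*P (c(P) = P + 10*P = 11*P)
c(456) - 1*4715381 = 11*456 - 1*4715381 = 5016 - 4715381 = -4710365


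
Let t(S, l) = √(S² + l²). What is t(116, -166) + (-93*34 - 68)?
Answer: -3230 + 2*√10253 ≈ -3027.5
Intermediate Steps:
t(116, -166) + (-93*34 - 68) = √(116² + (-166)²) + (-93*34 - 68) = √(13456 + 27556) + (-3162 - 68) = √41012 - 3230 = 2*√10253 - 3230 = -3230 + 2*√10253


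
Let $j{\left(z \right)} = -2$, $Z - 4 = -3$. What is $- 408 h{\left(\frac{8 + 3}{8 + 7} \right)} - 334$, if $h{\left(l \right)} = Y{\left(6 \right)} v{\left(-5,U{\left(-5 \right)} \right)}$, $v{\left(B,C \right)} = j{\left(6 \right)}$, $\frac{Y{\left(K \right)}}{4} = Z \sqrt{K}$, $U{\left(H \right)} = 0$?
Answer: $-334 + 3264 \sqrt{6} \approx 7661.1$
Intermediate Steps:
$Z = 1$ ($Z = 4 - 3 = 1$)
$Y{\left(K \right)} = 4 \sqrt{K}$ ($Y{\left(K \right)} = 4 \cdot 1 \sqrt{K} = 4 \sqrt{K}$)
$v{\left(B,C \right)} = -2$
$h{\left(l \right)} = - 8 \sqrt{6}$ ($h{\left(l \right)} = 4 \sqrt{6} \left(-2\right) = - 8 \sqrt{6}$)
$- 408 h{\left(\frac{8 + 3}{8 + 7} \right)} - 334 = - 408 \left(- 8 \sqrt{6}\right) - 334 = 3264 \sqrt{6} - 334 = -334 + 3264 \sqrt{6}$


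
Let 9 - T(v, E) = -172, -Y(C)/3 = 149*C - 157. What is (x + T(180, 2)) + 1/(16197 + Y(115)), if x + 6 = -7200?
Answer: -244027426/34737 ≈ -7025.0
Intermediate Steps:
x = -7206 (x = -6 - 7200 = -7206)
Y(C) = 471 - 447*C (Y(C) = -3*(149*C - 157) = -3*(-157 + 149*C) = 471 - 447*C)
T(v, E) = 181 (T(v, E) = 9 - 1*(-172) = 9 + 172 = 181)
(x + T(180, 2)) + 1/(16197 + Y(115)) = (-7206 + 181) + 1/(16197 + (471 - 447*115)) = -7025 + 1/(16197 + (471 - 51405)) = -7025 + 1/(16197 - 50934) = -7025 + 1/(-34737) = -7025 - 1/34737 = -244027426/34737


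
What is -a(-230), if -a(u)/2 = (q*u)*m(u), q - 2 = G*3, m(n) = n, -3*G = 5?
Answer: -317400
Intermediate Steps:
G = -5/3 (G = -⅓*5 = -5/3 ≈ -1.6667)
q = -3 (q = 2 - 5/3*3 = 2 - 5 = -3)
a(u) = 6*u² (a(u) = -2*(-3*u)*u = -(-6)*u² = 6*u²)
-a(-230) = -6*(-230)² = -6*52900 = -1*317400 = -317400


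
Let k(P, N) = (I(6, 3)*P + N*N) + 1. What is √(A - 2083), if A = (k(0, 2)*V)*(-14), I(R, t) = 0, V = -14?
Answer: I*√1103 ≈ 33.211*I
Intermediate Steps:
k(P, N) = 1 + N² (k(P, N) = (0*P + N*N) + 1 = (0 + N²) + 1 = N² + 1 = 1 + N²)
A = 980 (A = ((1 + 2²)*(-14))*(-14) = ((1 + 4)*(-14))*(-14) = (5*(-14))*(-14) = -70*(-14) = 980)
√(A - 2083) = √(980 - 2083) = √(-1103) = I*√1103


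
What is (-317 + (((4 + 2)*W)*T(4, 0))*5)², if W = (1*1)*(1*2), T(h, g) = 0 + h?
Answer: 5929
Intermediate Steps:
T(h, g) = h
W = 2 (W = 1*2 = 2)
(-317 + (((4 + 2)*W)*T(4, 0))*5)² = (-317 + (((4 + 2)*2)*4)*5)² = (-317 + ((6*2)*4)*5)² = (-317 + (12*4)*5)² = (-317 + 48*5)² = (-317 + 240)² = (-77)² = 5929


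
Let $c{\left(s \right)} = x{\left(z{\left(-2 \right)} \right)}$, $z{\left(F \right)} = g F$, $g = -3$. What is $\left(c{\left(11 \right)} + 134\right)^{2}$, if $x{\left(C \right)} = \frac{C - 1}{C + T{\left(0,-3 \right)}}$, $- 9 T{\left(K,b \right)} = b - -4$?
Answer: $\frac{51079609}{2809} \approx 18184.0$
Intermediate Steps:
$T{\left(K,b \right)} = - \frac{4}{9} - \frac{b}{9}$ ($T{\left(K,b \right)} = - \frac{b - -4}{9} = - \frac{b + 4}{9} = - \frac{4 + b}{9} = - \frac{4}{9} - \frac{b}{9}$)
$z{\left(F \right)} = - 3 F$
$x{\left(C \right)} = \frac{-1 + C}{- \frac{1}{9} + C}$ ($x{\left(C \right)} = \frac{C - 1}{C - \frac{1}{9}} = \frac{-1 + C}{C + \left(- \frac{4}{9} + \frac{1}{3}\right)} = \frac{-1 + C}{C - \frac{1}{9}} = \frac{-1 + C}{- \frac{1}{9} + C}$)
$c{\left(s \right)} = \frac{45}{53}$ ($c{\left(s \right)} = \frac{9 \left(-1 - -6\right)}{-1 + 9 \left(\left(-3\right) \left(-2\right)\right)} = \frac{9 \left(-1 + 6\right)}{-1 + 9 \cdot 6} = 9 \frac{1}{-1 + 54} \cdot 5 = 9 \cdot \frac{1}{53} \cdot 5 = \frac{45}{53}$)
$\left(c{\left(11 \right)} + 134\right)^{2} = \left(\frac{45}{53} + 134\right)^{2} = \left(\frac{7147}{53}\right)^{2} = \frac{51079609}{2809}$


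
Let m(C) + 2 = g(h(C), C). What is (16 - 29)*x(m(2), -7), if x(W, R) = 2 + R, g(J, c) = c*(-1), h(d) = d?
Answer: 65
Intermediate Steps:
g(J, c) = -c
m(C) = -2 - C
(16 - 29)*x(m(2), -7) = (16 - 29)*(2 - 7) = -13*(-5) = 65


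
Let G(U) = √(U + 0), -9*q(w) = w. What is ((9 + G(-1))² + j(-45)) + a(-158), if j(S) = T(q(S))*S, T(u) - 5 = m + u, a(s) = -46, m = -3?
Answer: -281 + 18*I ≈ -281.0 + 18.0*I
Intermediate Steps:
q(w) = -w/9
T(u) = 2 + u (T(u) = 5 + (-3 + u) = 2 + u)
G(U) = √U
j(S) = S*(2 - S/9) (j(S) = (2 - S/9)*S = S*(2 - S/9))
((9 + G(-1))² + j(-45)) + a(-158) = ((9 + √(-1))² + (⅑)*(-45)*(18 - 1*(-45))) - 46 = ((9 + I)² + (⅑)*(-45)*(18 + 45)) - 46 = ((9 + I)² + (⅑)*(-45)*63) - 46 = ((9 + I)² - 315) - 46 = (-315 + (9 + I)²) - 46 = -361 + (9 + I)²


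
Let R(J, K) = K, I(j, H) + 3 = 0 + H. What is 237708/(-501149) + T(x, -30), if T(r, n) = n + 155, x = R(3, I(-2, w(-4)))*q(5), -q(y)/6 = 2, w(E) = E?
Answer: 62405917/501149 ≈ 124.53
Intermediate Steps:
I(j, H) = -3 + H (I(j, H) = -3 + (0 + H) = -3 + H)
q(y) = -12 (q(y) = -6*2 = -12)
x = 84 (x = (-3 - 4)*(-12) = -7*(-12) = 84)
T(r, n) = 155 + n
237708/(-501149) + T(x, -30) = 237708/(-501149) + (155 - 30) = 237708*(-1/501149) + 125 = -237708/501149 + 125 = 62405917/501149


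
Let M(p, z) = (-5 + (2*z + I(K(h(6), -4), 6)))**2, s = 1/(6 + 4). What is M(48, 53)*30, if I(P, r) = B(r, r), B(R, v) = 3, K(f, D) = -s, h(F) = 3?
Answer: 324480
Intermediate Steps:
s = 1/10 ≈ 0.10000
K(f, D) = -1/10 (K(f, D) = -1*1/10 = -1/10)
I(P, r) = 3
M(p, z) = (-2 + 2*z)**2 (M(p, z) = (-5 + (2*z + 3))**2 = (-5 + (3 + 2*z))**2 = (-2 + 2*z)**2)
M(48, 53)*30 = (4*(-1 + 53)**2)*30 = (4*52**2)*30 = (4*2704)*30 = 10816*30 = 324480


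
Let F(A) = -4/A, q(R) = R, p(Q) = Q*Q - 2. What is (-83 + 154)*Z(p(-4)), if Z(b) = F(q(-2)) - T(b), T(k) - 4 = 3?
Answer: -355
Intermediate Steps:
T(k) = 7 (T(k) = 4 + 3 = 7)
p(Q) = -2 + Q² (p(Q) = Q² - 2 = -2 + Q²)
Z(b) = -5 (Z(b) = -4/(-2) - 1*7 = -4*(-½) - 7 = 2 - 7 = -5)
(-83 + 154)*Z(p(-4)) = (-83 + 154)*(-5) = 71*(-5) = -355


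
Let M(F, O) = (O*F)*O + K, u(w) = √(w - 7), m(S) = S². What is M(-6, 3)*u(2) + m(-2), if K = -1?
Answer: 4 - 55*I*√5 ≈ 4.0 - 122.98*I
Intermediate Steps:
u(w) = √(-7 + w)
M(F, O) = -1 + F*O² (M(F, O) = (O*F)*O - 1 = (F*O)*O - 1 = F*O² - 1 = -1 + F*O²)
M(-6, 3)*u(2) + m(-2) = (-1 - 6*3²)*√(-7 + 2) + (-2)² = (-1 - 6*9)*√(-5) + 4 = (-1 - 54)*(I*√5) + 4 = -55*I*√5 + 4 = 4 - 55*I*√5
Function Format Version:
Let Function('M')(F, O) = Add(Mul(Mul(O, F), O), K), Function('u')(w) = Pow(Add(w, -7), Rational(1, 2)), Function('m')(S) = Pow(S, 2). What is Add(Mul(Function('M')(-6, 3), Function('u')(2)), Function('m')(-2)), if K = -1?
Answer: Add(4, Mul(-55, I, Pow(5, Rational(1, 2)))) ≈ Add(4.0000, Mul(-122.98, I))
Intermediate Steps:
Function('u')(w) = Pow(Add(-7, w), Rational(1, 2))
Function('M')(F, O) = Add(-1, Mul(F, Pow(O, 2))) (Function('M')(F, O) = Add(Mul(Mul(O, F), O), -1) = Add(Mul(Mul(F, O), O), -1) = Add(Mul(F, Pow(O, 2)), -1) = Add(-1, Mul(F, Pow(O, 2))))
Add(Mul(Function('M')(-6, 3), Function('u')(2)), Function('m')(-2)) = Add(Mul(Add(-1, Mul(-6, Pow(3, 2))), Pow(Add(-7, 2), Rational(1, 2))), Pow(-2, 2)) = Add(Mul(Add(-1, Mul(-6, 9)), Pow(-5, Rational(1, 2))), 4) = Add(Mul(Add(-1, -54), Mul(I, Pow(5, Rational(1, 2)))), 4) = Add(Mul(-55, Mul(I, Pow(5, Rational(1, 2)))), 4) = Add(Mul(-55, I, Pow(5, Rational(1, 2))), 4) = Add(4, Mul(-55, I, Pow(5, Rational(1, 2))))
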